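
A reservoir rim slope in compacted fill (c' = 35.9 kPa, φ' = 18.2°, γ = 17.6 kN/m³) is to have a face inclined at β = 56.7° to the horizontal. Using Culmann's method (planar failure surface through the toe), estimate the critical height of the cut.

H_c = 29.80 m

Culmann's analysis gives the critical failure plane at α_cr = (β + φ')/2 = (56.7 + 18.2)/2 = 37.5°, and the critical height
H_c = (4c'/γ) · sinβ cosφ' / [1 − cos(β − φ')]
    = (4·35.9/17.6) · sin56.7°·cos18.2° / [1 − cos(38.5°)]
    = 8.159 · 0.8358·0.9500 / [1 − 0.7826]
    = 8.159 · 0.7940 / 0.2174
    = 29.80 m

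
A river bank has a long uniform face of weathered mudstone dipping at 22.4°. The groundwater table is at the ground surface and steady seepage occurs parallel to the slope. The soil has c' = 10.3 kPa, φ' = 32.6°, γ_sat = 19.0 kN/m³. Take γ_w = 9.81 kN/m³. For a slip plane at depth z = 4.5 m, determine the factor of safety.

FS = 1.09

With seepage parallel to the slope and the water table at the surface, the effective normal stress on the slip plane uses the buoyant unit weight γ' = γ_sat − γ_w while the driving shear stress uses γ_sat:
FS = [c' + γ' z cos²β tanφ'] / [γ_sat z sinβ cosβ]
γ' = 19.0 − 9.81 = 9.19 kN/m³
Numerator = 10.3 + 9.19·4.5·cos²22.4°·tan32.6° = 10.3 + 9.19·4.5·0.8548·0.6395 = 32.907 kPa
Denominator = 19.0·4.5·sin22.4°·cos22.4° = 19.0·4.5·0.3811·0.9245 = 30.123 kPa
FS = 32.907 / 30.123 = 1.092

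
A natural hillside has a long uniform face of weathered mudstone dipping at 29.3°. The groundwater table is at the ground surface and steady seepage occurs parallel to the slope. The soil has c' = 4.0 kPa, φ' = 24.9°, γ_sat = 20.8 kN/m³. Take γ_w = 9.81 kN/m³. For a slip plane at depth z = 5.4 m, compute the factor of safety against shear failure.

FS = 0.52

With seepage parallel to the slope and the water table at the surface, the effective normal stress on the slip plane uses the buoyant unit weight γ' = γ_sat − γ_w while the driving shear stress uses γ_sat:
FS = [c' + γ' z cos²β tanφ'] / [γ_sat z sinβ cosβ]
γ' = 20.8 − 9.81 = 10.99 kN/m³
Numerator = 4.0 + 10.99·5.4·cos²29.3°·tan24.9° = 4.0 + 10.99·5.4·0.7605·0.4642 = 24.950 kPa
Denominator = 20.8·5.4·sin29.3°·cos29.3° = 20.8·5.4·0.4894·0.8721 = 47.935 kPa
FS = 24.950 / 47.935 = 0.520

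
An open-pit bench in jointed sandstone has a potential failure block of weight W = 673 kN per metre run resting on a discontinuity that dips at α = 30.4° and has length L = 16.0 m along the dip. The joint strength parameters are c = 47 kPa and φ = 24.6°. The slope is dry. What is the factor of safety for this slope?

Resolving the block weight along and normal to the plane and applying the Mohr–Coulomb strength on the joint:
N' = W cosα = 673·cos30.4° = 580.5 kN/m
Driving force T = W sinα = 673·sin30.4° = 340.6 kN/m
Resisting force R = c·L + N'·tanφ = 47·16.0 + 580.5·tan24.6° = 752.0 + 265.8 = 1017.8 kN/m
FS = R / T = 1017.8 / 340.6 = 2.988

FS = 2.99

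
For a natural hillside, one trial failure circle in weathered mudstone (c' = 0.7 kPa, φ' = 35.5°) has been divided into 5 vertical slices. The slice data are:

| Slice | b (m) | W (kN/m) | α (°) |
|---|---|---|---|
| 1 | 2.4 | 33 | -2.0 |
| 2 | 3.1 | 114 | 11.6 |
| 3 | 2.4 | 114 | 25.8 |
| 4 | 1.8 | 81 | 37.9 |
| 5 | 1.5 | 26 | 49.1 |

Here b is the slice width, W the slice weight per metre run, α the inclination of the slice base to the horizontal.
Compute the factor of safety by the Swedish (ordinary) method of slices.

Ordinary method of slices: FS = Σ[c'·Δl_i + (W_i cosα_i)·tanφ'] / Σ W_i sinα_i, with Δl_i = b_i / cosα_i.
Slice 1: Δl = 2.4/cos(-2.0°) = 2.401 m; N'_1 = 33·cos(-2.0°) = 33.0; c'Δl = 1.68; W sinα = -1.2
Slice 2: Δl = 3.1/cos11.6° = 3.165 m; N'_2 = 114·cos11.6° = 111.7; c'Δl = 2.22; W sinα = 22.9
Slice 3: Δl = 2.4/cos25.8° = 2.666 m; N'_3 = 114·cos25.8° = 102.6; c'Δl = 1.87; W sinα = 49.6
Slice 4: Δl = 1.8/cos37.9° = 2.281 m; N'_4 = 81·cos37.9° = 63.9; c'Δl = 1.60; W sinα = 49.8
Slice 5: Δl = 1.5/cos49.1° = 2.291 m; N'_5 = 26·cos49.1° = 17.0; c'Δl = 1.60; W sinα = 19.7
Σc'Δl = 9.0 kN/m; ΣN' = 328.2 kN/m; ΣW sinα = 140.8 kN/m
Resisting = 9.0 + 328.2·tan35.5° = 9.0 + 234.1 = 243.1 kN/m
FS = 243.1 / 140.8 = 1.726

FS = 1.73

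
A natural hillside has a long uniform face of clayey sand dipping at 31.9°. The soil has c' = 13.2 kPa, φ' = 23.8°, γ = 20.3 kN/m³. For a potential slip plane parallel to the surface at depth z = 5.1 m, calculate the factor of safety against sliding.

For an infinite slope with a slip plane parallel to the surface (no pore pressure): FS = [c' + γz cos²β tanφ'] / [γz sinβ cosβ].
γz = 20.3·5.1 = 103.53 kN/m²
Numerator = 13.2 + 103.53·cos²31.9°·tan23.8° = 13.2 + 103.53·0.7208·0.4411 = 46.111 kPa
Denominator = 103.53·sin31.9°·cos31.9° = 103.53·0.5284·0.8490 = 46.447 kPa
FS = 46.111 / 46.447 = 0.993

FS = 0.99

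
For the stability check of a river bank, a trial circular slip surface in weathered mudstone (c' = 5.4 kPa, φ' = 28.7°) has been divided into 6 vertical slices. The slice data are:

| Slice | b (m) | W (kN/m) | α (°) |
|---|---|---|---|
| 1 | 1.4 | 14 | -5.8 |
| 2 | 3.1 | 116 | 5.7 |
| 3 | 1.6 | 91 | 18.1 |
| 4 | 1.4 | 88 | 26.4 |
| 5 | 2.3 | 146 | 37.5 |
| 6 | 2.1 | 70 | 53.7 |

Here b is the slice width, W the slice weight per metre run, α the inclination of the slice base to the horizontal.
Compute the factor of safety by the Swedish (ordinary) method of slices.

FS = 1.46

Ordinary method of slices: FS = Σ[c'·Δl_i + (W_i cosα_i)·tanφ'] / Σ W_i sinα_i, with Δl_i = b_i / cosα_i.
Slice 1: Δl = 1.4/cos(-5.8°) = 1.407 m; N'_1 = 14·cos(-5.8°) = 13.9; c'Δl = 7.60; W sinα = -1.4
Slice 2: Δl = 3.1/cos5.7° = 3.115 m; N'_2 = 116·cos5.7° = 115.4; c'Δl = 16.82; W sinα = 11.5
Slice 3: Δl = 1.6/cos18.1° = 1.683 m; N'_3 = 91·cos18.1° = 86.5; c'Δl = 9.09; W sinα = 28.3
Slice 4: Δl = 1.4/cos26.4° = 1.563 m; N'_4 = 88·cos26.4° = 78.8; c'Δl = 8.44; W sinα = 39.1
Slice 5: Δl = 2.3/cos37.5° = 2.899 m; N'_5 = 146·cos37.5° = 115.8; c'Δl = 15.66; W sinα = 88.9
Slice 6: Δl = 2.1/cos53.7° = 3.547 m; N'_6 = 70·cos53.7° = 41.4; c'Δl = 19.15; W sinα = 56.4
Σc'Δl = 76.8 kN/m; ΣN' = 451.9 kN/m; ΣW sinα = 222.8 kN/m
Resisting = 76.8 + 451.9·tan28.7° = 76.8 + 247.4 = 324.2 kN/m
FS = 324.2 / 222.8 = 1.455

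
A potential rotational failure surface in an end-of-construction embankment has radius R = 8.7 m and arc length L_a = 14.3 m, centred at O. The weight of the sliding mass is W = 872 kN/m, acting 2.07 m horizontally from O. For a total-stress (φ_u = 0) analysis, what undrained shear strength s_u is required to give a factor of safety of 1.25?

s_u = 18.1 kPa

FS = s_u·L_a·R / (W·d), so s_u = FS·W·d / (L_a·R).
s_u = 1.25·872·2.07 / (14.30·8.7) = 2256.3 / 124.41 = 18.14 kPa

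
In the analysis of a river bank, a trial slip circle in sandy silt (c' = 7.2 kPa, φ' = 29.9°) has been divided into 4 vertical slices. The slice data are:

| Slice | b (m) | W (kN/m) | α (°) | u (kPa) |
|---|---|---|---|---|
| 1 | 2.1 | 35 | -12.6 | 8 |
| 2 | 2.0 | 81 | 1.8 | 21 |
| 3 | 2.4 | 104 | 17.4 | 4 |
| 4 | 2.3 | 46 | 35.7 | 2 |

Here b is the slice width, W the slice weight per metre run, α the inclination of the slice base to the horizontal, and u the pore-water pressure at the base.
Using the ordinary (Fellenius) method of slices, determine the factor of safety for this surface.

FS = 3.22

Ordinary method of slices: FS = Σ[c'·Δl_i + (W_i cosα_i − u_i·Δl_i)·tanφ'] / Σ W_i sinα_i, with Δl_i = b_i / cosα_i.
Slice 1: Δl = 2.1/cos(-12.6°) = 2.152 m; N'_1 = 35·cos(-12.6°) − 8·2.152 = 16.9; c'Δl = 15.49; W sinα = -7.6
Slice 2: Δl = 2.0/cos1.8° = 2.001 m; N'_2 = 81·cos1.8° − 21·2.001 = 38.9; c'Δl = 14.41; W sinα = 2.5
Slice 3: Δl = 2.4/cos17.4° = 2.515 m; N'_3 = 104·cos17.4° − 4·2.515 = 89.2; c'Δl = 18.11; W sinα = 31.1
Slice 4: Δl = 2.3/cos35.7° = 2.832 m; N'_4 = 46·cos35.7° − 2·2.832 = 31.7; c'Δl = 20.39; W sinα = 26.8
Σc'Δl = 68.4 kN/m; ΣN' = 176.8 kN/m; ΣW sinα = 52.9 kN/m
Resisting = 68.4 + 176.8·tan29.9° = 68.4 + 101.6 = 170.0 kN/m
FS = 170.0 / 52.9 = 3.217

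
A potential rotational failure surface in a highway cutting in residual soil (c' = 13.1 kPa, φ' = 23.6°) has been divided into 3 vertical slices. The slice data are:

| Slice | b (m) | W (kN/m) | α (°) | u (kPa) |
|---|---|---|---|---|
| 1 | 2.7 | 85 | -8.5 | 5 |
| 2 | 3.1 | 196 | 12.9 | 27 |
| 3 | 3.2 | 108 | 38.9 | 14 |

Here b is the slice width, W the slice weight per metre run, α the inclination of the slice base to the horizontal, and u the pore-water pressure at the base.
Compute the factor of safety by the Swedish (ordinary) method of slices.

FS = 2.22

Ordinary method of slices: FS = Σ[c'·Δl_i + (W_i cosα_i − u_i·Δl_i)·tanφ'] / Σ W_i sinα_i, with Δl_i = b_i / cosα_i.
Slice 1: Δl = 2.7/cos(-8.5°) = 2.730 m; N'_1 = 85·cos(-8.5°) − 5·2.730 = 70.4; c'Δl = 35.76; W sinα = -12.6
Slice 2: Δl = 3.1/cos12.9° = 3.180 m; N'_2 = 196·cos12.9° − 27·3.180 = 105.2; c'Δl = 41.66; W sinα = 43.8
Slice 3: Δl = 3.2/cos38.9° = 4.112 m; N'_3 = 108·cos38.9° − 14·4.112 = 26.5; c'Δl = 53.86; W sinα = 67.8
Σc'Δl = 131.3 kN/m; ΣN' = 202.1 kN/m; ΣW sinα = 99.0 kN/m
Resisting = 131.3 + 202.1·tan23.6° = 131.3 + 88.3 = 219.6 kN/m
FS = 219.6 / 99.0 = 2.218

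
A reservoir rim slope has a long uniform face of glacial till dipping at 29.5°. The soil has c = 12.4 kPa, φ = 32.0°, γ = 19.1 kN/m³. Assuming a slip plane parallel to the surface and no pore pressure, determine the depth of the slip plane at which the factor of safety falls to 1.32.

z = 7.03 m

Setting FS = 1.32 in FS = [c + γz cos²β tanφ] / [γz sinβ cosβ] and solving for z:
z = c / [γ cosβ (FS·sinβ − cosβ·tanφ)]
  = 12.4 / [19.1·cos29.5°·(1.32·sin29.5° − cos29.5°·tan32.0°)]
  = 12.4 / [19.1·0.8704·(1.32·0.4924 − 0.8704·0.6249)]
  = 12.4 / 1.7645 = 7.028 m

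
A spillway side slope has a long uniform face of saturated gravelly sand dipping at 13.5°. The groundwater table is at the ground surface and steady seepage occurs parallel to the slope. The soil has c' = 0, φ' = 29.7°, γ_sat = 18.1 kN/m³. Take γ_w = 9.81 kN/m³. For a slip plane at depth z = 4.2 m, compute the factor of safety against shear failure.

With seepage parallel to the slope and the water table at the surface, the effective normal stress on the slip plane uses the buoyant unit weight γ' = γ_sat − γ_w while the driving shear stress uses γ_sat:
FS = [c' + γ' z cos²β tanφ'] / [γ_sat z sinβ cosβ]
(For c' = 0 this reduces to FS = (γ'/γ_sat)·tanφ'/tanβ.)
γ' = 18.1 − 9.81 = 8.29 kN/m³
Numerator = 0.0 + 8.29·4.2·cos²13.5°·tan29.7° = 0.0 + 8.29·4.2·0.9455·0.5704 = 18.778 kPa
Denominator = 18.1·4.2·sin13.5°·cos13.5° = 18.1·4.2·0.2334·0.9724 = 17.256 kPa
FS = 18.778 / 17.256 = 1.088

FS = 1.09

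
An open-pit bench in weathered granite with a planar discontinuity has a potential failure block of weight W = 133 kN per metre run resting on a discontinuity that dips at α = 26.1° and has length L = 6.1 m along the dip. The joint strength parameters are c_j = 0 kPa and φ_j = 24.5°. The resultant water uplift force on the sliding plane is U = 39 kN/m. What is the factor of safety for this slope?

FS = 0.63

Resolving the block weight along and normal to the plane and applying the Mohr–Coulomb strength on the joint:
N' = W cosα − U = 133·cos26.1° − 39 = 80.4 kN/m
Driving force T = W sinα = 133·sin26.1° = 58.5 kN/m
Resisting force R = c_j·L + N'·tanφ_j = 0·6.1 + 80.4·tan24.5° = 0.0 + 36.7 = 36.7 kN/m
FS = R / T = 36.7 / 58.5 = 0.626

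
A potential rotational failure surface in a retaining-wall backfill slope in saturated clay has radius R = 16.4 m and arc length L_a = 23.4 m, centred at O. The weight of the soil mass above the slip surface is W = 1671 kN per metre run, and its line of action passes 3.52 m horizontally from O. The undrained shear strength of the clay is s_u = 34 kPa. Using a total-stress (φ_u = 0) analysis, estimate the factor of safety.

Taking moments about the centre O, the resisting moment is provided by the undrained shear strength acting along the arc:
M_R = s_u·L_a·R = 34·23.40·16.4 = 13047.8 kN·m/m
M_D = W·d = 1671·3.52 = 5881.9 kN·m/m
FS = M_R / M_D = 13047.8 / 5881.9 = 2.218

FS = 2.22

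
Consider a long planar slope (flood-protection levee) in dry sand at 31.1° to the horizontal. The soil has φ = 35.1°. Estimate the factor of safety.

FS = 1.17

For a dry cohesionless infinite slope the factor of safety is FS = tanφ / tanβ.
FS = tan35.1° / tan31.1° = 0.7028 / 0.6032 = 1.165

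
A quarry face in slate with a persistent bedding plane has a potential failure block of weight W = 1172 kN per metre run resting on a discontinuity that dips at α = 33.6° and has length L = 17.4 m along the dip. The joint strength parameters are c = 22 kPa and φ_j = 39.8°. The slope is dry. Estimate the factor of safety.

Resolving the block weight along and normal to the plane and applying the Mohr–Coulomb strength on the joint:
N' = W cosα = 1172·cos33.6° = 976.2 kN/m
Driving force T = W sinα = 1172·sin33.6° = 648.6 kN/m
Resisting force R = c·L + N'·tanφ_j = 22·17.4 + 976.2·tan39.8° = 382.8 + 813.3 = 1196.1 kN/m
FS = R / T = 1196.1 / 648.6 = 1.844

FS = 1.84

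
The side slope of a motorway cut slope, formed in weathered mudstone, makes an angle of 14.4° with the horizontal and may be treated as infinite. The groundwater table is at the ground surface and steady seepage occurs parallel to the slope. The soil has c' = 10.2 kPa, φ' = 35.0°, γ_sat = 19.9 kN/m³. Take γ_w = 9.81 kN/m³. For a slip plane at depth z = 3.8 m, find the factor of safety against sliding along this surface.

FS = 1.94

With seepage parallel to the slope and the water table at the surface, the effective normal stress on the slip plane uses the buoyant unit weight γ' = γ_sat − γ_w while the driving shear stress uses γ_sat:
FS = [c' + γ' z cos²β tanφ'] / [γ_sat z sinβ cosβ]
γ' = 19.9 − 9.81 = 10.09 kN/m³
Numerator = 10.2 + 10.09·3.8·cos²14.4°·tan35.0° = 10.2 + 10.09·3.8·0.9382·0.7002 = 35.387 kPa
Denominator = 19.9·3.8·sin14.4°·cos14.4° = 19.9·3.8·0.2487·0.9686 = 18.215 kPa
FS = 35.387 / 18.215 = 1.943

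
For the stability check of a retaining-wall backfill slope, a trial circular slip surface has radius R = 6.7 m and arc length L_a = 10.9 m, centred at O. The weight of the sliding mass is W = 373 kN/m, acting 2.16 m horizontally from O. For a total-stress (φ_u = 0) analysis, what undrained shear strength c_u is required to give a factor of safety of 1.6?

c_u = 17.7 kPa

FS = c_u·L_a·R / (W·d), so c_u = FS·W·d / (L_a·R).
c_u = 1.6·373·2.16 / (10.90·6.7) = 1289.1 / 73.03 = 17.65 kPa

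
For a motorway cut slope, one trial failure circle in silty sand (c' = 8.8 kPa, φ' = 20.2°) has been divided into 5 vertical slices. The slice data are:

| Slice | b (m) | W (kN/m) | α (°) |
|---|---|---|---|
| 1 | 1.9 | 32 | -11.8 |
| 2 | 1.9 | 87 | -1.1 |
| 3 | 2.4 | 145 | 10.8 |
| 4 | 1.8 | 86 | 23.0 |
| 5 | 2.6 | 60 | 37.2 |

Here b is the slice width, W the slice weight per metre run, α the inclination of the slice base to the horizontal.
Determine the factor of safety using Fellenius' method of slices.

Ordinary method of slices: FS = Σ[c'·Δl_i + (W_i cosα_i)·tanφ'] / Σ W_i sinα_i, with Δl_i = b_i / cosα_i.
Slice 1: Δl = 1.9/cos(-11.8°) = 1.941 m; N'_1 = 32·cos(-11.8°) = 31.3; c'Δl = 17.08; W sinα = -6.5
Slice 2: Δl = 1.9/cos(-1.1°) = 1.900 m; N'_2 = 87·cos(-1.1°) = 87.0; c'Δl = 16.72; W sinα = -1.7
Slice 3: Δl = 2.4/cos10.8° = 2.443 m; N'_3 = 145·cos10.8° = 142.4; c'Δl = 21.50; W sinα = 27.2
Slice 4: Δl = 1.8/cos23.0° = 1.955 m; N'_4 = 86·cos23.0° = 79.2; c'Δl = 17.21; W sinα = 33.6
Slice 5: Δl = 2.6/cos37.2° = 3.264 m; N'_5 = 60·cos37.2° = 47.8; c'Δl = 28.72; W sinα = 36.3
Σc'Δl = 101.2 kN/m; ΣN' = 387.7 kN/m; ΣW sinα = 88.8 kN/m
Resisting = 101.2 + 387.7·tan20.2° = 101.2 + 142.6 = 243.9 kN/m
FS = 243.9 / 88.8 = 2.745

FS = 2.75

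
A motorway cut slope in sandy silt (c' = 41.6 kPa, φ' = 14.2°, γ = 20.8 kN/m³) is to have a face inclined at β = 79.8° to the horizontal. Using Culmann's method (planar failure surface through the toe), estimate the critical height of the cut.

H_c = 13.01 m

Culmann's analysis gives the critical failure plane at α_cr = (β + φ')/2 = (79.8 + 14.2)/2 = 47.0°, and the critical height
H_c = (4c'/γ) · sinβ cosφ' / [1 − cos(β − φ')]
    = (4·41.6/20.8) · sin79.8°·cos14.2° / [1 − cos(65.6°)]
    = 8.000 · 0.9842·0.9694 / [1 − 0.4131]
    = 8.000 · 0.9541 / 0.5869
    = 13.01 m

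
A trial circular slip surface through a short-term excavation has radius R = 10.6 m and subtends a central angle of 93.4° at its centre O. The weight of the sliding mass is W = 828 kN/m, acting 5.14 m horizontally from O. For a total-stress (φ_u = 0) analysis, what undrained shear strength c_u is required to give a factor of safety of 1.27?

FS = c_u·L_a·R / (W·d), so c_u = FS·W·d / (L_a·R).
Arc length L_a = R·θ = 10.6·(93.4°·π/180) = 10.6·1.6301 = 17.28 m
c_u = 1.27·828·5.14 / (17.28·10.6) = 5405.0 / 183.16 = 29.51 kPa

c_u = 29.5 kPa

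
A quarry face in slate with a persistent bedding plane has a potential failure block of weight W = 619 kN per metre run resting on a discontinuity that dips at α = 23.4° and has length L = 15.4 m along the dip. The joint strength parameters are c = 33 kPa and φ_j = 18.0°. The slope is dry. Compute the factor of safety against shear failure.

Resolving the block weight along and normal to the plane and applying the Mohr–Coulomb strength on the joint:
N' = W cosα = 619·cos23.4° = 568.1 kN/m
Driving force T = W sinα = 619·sin23.4° = 245.8 kN/m
Resisting force R = c·L + N'·tanφ_j = 33·15.4 + 568.1·tan18.0° = 508.2 + 184.6 = 692.8 kN/m
FS = R / T = 692.8 / 245.8 = 2.818

FS = 2.82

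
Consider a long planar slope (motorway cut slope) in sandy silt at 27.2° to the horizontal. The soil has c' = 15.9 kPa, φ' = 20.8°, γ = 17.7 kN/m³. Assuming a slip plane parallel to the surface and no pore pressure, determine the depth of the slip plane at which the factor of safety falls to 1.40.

z = 3.34 m

Setting FS = 1.40 in FS = [c' + γz cos²β tanφ'] / [γz sinβ cosβ] and solving for z:
z = c' / [γ cosβ (FS·sinβ − cosβ·tanφ')]
  = 15.9 / [17.7·cos27.2°·(1.40·sin27.2° − cos27.2°·tan20.8°)]
  = 15.9 / [17.7·0.8894·(1.40·0.4571 − 0.8894·0.3799)]
  = 15.9 / 4.7555 = 3.343 m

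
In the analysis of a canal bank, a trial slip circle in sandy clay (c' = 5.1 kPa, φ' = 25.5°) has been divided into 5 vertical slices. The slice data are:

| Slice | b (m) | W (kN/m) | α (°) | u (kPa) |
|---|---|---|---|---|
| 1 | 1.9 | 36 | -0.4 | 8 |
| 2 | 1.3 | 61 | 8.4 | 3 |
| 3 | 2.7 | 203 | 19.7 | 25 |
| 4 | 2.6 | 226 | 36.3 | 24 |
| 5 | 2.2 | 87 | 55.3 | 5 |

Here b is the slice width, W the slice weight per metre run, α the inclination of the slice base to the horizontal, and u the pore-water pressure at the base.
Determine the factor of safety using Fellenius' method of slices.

FS = 0.80

Ordinary method of slices: FS = Σ[c'·Δl_i + (W_i cosα_i − u_i·Δl_i)·tanφ'] / Σ W_i sinα_i, with Δl_i = b_i / cosα_i.
Slice 1: Δl = 1.9/cos(-0.4°) = 1.900 m; N'_1 = 36·cos(-0.4°) − 8·1.900 = 20.8; c'Δl = 9.69; W sinα = -0.3
Slice 2: Δl = 1.3/cos8.4° = 1.314 m; N'_2 = 61·cos8.4° − 3·1.314 = 56.4; c'Δl = 6.70; W sinα = 8.9
Slice 3: Δl = 2.7/cos19.7° = 2.868 m; N'_3 = 203·cos19.7° − 25·2.868 = 119.4; c'Δl = 14.63; W sinα = 68.4
Slice 4: Δl = 2.6/cos36.3° = 3.226 m; N'_4 = 226·cos36.3° − 24·3.226 = 104.7; c'Δl = 16.45; W sinα = 133.8
Slice 5: Δl = 2.2/cos55.3° = 3.865 m; N'_5 = 87·cos55.3° − 5·3.865 = 30.2; c'Δl = 19.71; W sinα = 71.5
Σc'Δl = 67.2 kN/m; ΣN' = 331.5 kN/m; ΣW sinα = 282.4 kN/m
Resisting = 67.2 + 331.5·tan25.5° = 67.2 + 158.1 = 225.3 kN/m
FS = 225.3 / 282.4 = 0.798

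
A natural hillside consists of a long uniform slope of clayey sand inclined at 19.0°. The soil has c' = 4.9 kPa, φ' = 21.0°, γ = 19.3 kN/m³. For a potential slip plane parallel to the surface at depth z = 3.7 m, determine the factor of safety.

For an infinite slope with a slip plane parallel to the surface (no pore pressure): FS = [c' + γz cos²β tanφ'] / [γz sinβ cosβ].
γz = 19.3·3.7 = 71.41 kN/m²
Numerator = 4.9 + 71.41·cos²19.0°·tan21.0° = 4.9 + 71.41·0.8940·0.3839 = 29.406 kPa
Denominator = 71.41·sin19.0°·cos19.0° = 71.41·0.3256·0.9455 = 21.982 kPa
FS = 29.406 / 21.982 = 1.338

FS = 1.34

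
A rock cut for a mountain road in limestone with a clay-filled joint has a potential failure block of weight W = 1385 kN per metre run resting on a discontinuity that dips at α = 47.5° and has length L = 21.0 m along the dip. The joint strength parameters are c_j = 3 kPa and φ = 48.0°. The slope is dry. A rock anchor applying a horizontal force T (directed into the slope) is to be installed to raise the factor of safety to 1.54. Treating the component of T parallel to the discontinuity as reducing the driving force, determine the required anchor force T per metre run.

T = 253 kN/m

Resolving forces along and normal to the sliding plane, with the horizontal anchor force T adding T·sinα to the effective normal force and T·cosα acting up the plane against the driving force:
FS = [c_jL + (W cosα + T sinα) tanφ] / [W sinα − T cosα]
Without the anchor: N' = 935.7 kN/m, driving T_d = 1021.1 kN/m, resisting R = 3·21.0 + 935.7·tan48.0° = 1102.2 kN/m, FS = 1.08.
Setting FS = 1.54 and solving for T:
1.54·(1021.1 − T cos47.5°) = 1102.2 + T sin47.5°·tan48.0°
T·(sin47.5°·tan48.0° + 1.54·cos47.5°) = 1.54·1021.1 − 1102.2
T·(0.7373·1.1106 + 1.54·0.6756) = 1572.5 − 1102.2 = 470.3
T·1.8592 = 470.3
T = 253.0 kN/m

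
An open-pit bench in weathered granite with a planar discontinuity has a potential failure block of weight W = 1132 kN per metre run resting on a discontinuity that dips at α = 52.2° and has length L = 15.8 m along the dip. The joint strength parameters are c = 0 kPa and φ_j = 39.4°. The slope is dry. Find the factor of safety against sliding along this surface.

Resolving the block weight along and normal to the plane and applying the Mohr–Coulomb strength on the joint:
N' = W cosα = 1132·cos52.2° = 693.8 kN/m
Driving force T = W sinα = 1132·sin52.2° = 894.5 kN/m
Resisting force R = c·L + N'·tanφ_j = 0·15.8 + 693.8·tan39.4° = 0.0 + 569.9 = 569.9 kN/m
FS = R / T = 569.9 / 894.5 = 0.637

FS = 0.64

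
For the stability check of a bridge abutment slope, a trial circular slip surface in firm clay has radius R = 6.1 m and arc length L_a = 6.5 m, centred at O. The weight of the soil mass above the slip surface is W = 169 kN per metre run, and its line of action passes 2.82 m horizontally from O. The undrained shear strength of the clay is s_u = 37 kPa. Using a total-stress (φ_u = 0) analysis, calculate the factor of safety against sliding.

Taking moments about the centre O, the resisting moment is provided by the undrained shear strength acting along the arc:
M_R = s_u·L_a·R = 37·6.50·6.1 = 1467.0 kN·m/m
M_D = W·d = 169·2.82 = 476.6 kN·m/m
FS = M_R / M_D = 1467.0 / 476.6 = 3.078

FS = 3.08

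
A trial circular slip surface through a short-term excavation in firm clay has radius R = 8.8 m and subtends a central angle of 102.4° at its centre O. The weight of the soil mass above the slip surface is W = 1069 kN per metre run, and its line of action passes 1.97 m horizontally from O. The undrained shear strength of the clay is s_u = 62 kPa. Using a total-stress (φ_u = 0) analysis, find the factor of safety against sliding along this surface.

Taking moments about the centre O, the resisting moment is provided by the undrained shear strength acting along the arc:
Arc length L_a = R·θ = 8.8·(102.4°·π/180) = 8.8·1.7872 = 15.73 m
M_R = s_u·L_a·R = 62·15.73·8.8 = 8580.9 kN·m/m
M_D = W·d = 1069·1.97 = 2105.9 kN·m/m
FS = M_R / M_D = 8580.9 / 2105.9 = 4.075

FS = 4.07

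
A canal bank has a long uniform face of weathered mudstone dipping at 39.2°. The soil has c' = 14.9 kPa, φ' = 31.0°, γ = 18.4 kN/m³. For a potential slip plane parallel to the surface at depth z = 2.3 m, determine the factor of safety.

FS = 1.46

For an infinite slope with a slip plane parallel to the surface (no pore pressure): FS = [c' + γz cos²β tanφ'] / [γz sinβ cosβ].
γz = 18.4·2.3 = 42.32 kN/m²
Numerator = 14.9 + 42.32·cos²39.2°·tan31.0° = 14.9 + 42.32·0.6005·0.6009 = 30.171 kPa
Denominator = 42.32·sin39.2°·cos39.2° = 42.32·0.6320·0.7749 = 20.728 kPa
FS = 30.171 / 20.728 = 1.456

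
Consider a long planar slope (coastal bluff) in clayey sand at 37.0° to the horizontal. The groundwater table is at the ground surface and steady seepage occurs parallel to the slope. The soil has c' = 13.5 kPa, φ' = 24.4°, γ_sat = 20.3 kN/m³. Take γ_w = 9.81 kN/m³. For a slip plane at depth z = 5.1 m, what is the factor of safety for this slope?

With seepage parallel to the slope and the water table at the surface, the effective normal stress on the slip plane uses the buoyant unit weight γ' = γ_sat − γ_w while the driving shear stress uses γ_sat:
FS = [c' + γ' z cos²β tanφ'] / [γ_sat z sinβ cosβ]
γ' = 20.3 − 9.81 = 10.49 kN/m³
Numerator = 13.5 + 10.49·5.1·cos²37.0°·tan24.4° = 13.5 + 10.49·5.1·0.6378·0.4536 = 28.979 kPa
Denominator = 20.3·5.1·sin37.0°·cos37.0° = 20.3·5.1·0.6018·0.7986 = 49.760 kPa
FS = 28.979 / 49.760 = 0.582

FS = 0.58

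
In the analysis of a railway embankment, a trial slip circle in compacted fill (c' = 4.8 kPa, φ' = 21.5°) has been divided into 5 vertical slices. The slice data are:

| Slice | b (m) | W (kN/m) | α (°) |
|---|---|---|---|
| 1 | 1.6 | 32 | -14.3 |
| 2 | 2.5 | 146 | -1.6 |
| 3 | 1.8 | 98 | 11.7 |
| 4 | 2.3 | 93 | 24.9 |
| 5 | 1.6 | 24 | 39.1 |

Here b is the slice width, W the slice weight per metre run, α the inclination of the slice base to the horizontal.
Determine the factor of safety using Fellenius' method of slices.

FS = 3.20

Ordinary method of slices: FS = Σ[c'·Δl_i + (W_i cosα_i)·tanφ'] / Σ W_i sinα_i, with Δl_i = b_i / cosα_i.
Slice 1: Δl = 1.6/cos(-14.3°) = 1.651 m; N'_1 = 32·cos(-14.3°) = 31.0; c'Δl = 7.93; W sinα = -7.9
Slice 2: Δl = 2.5/cos(-1.6°) = 2.501 m; N'_2 = 146·cos(-1.6°) = 145.9; c'Δl = 12.00; W sinα = -4.1
Slice 3: Δl = 1.8/cos11.7° = 1.838 m; N'_3 = 98·cos11.7° = 96.0; c'Δl = 8.82; W sinα = 19.9
Slice 4: Δl = 2.3/cos24.9° = 2.536 m; N'_4 = 93·cos24.9° = 84.4; c'Δl = 12.17; W sinα = 39.2
Slice 5: Δl = 1.6/cos39.1° = 2.062 m; N'_5 = 24·cos39.1° = 18.6; c'Δl = 9.90; W sinα = 15.1
Σc'Δl = 50.8 kN/m; ΣN' = 375.9 kN/m; ΣW sinα = 62.2 kN/m
Resisting = 50.8 + 375.9·tan21.5° = 50.8 + 148.1 = 198.9 kN/m
FS = 198.9 / 62.2 = 3.198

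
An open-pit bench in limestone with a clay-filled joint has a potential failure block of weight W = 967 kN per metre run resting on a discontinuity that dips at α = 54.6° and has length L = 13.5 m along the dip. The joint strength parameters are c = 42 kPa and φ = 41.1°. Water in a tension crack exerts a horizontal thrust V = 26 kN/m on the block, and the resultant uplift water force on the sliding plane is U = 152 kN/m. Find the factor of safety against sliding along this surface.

FS = 1.13

Resolving the block weight along and normal to the plane and applying the Mohr–Coulomb strength on the joint:
N' = W cosα − U − V sinα = 967·cos54.6° − 152 − 26·sin54.6° = 387.0 kN/m
Driving force T = W sinα + V cosα = 967·sin54.6° + 26·cos54.6° = 803.3 kN/m
Resisting force R = c·L + N'·tanφ = 42·13.5 + 387.0·tan41.1° = 567.0 + 337.6 = 904.6 kN/m
FS = R / T = 904.6 / 803.3 = 1.126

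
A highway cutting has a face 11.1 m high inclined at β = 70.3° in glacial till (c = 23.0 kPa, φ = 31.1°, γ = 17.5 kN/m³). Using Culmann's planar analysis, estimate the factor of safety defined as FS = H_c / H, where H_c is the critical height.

H_c = (4c/γ) · sinβ cosφ / [1 − cos(β − φ)]
    = (4·23.0/17.5) · sin70.3°·cos31.1° / [1 − cos39.2°]
    = 5.257 · 0.8062 / 0.2251 = 18.83 m
FS = H_c / H = 18.83 / 11.1 = 1.696

FS = 1.70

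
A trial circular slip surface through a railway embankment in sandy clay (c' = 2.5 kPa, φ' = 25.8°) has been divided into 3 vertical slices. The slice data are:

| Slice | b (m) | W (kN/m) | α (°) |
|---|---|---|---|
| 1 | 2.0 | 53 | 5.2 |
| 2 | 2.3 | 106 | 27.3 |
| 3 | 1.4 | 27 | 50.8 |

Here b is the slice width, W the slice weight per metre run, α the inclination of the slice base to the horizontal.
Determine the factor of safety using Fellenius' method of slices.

FS = 1.30

Ordinary method of slices: FS = Σ[c'·Δl_i + (W_i cosα_i)·tanφ'] / Σ W_i sinα_i, with Δl_i = b_i / cosα_i.
Slice 1: Δl = 2.0/cos5.2° = 2.008 m; N'_1 = 53·cos5.2° = 52.8; c'Δl = 5.02; W sinα = 4.8
Slice 2: Δl = 2.3/cos27.3° = 2.588 m; N'_2 = 106·cos27.3° = 94.2; c'Δl = 6.47; W sinα = 48.6
Slice 3: Δl = 1.4/cos50.8° = 2.215 m; N'_3 = 27·cos50.8° = 17.1; c'Δl = 5.54; W sinα = 20.9
Σc'Δl = 17.0 kN/m; ΣN' = 164.0 kN/m; ΣW sinα = 74.3 kN/m
Resisting = 17.0 + 164.0·tan25.8° = 17.0 + 79.3 = 96.3 kN/m
FS = 96.3 / 74.3 = 1.296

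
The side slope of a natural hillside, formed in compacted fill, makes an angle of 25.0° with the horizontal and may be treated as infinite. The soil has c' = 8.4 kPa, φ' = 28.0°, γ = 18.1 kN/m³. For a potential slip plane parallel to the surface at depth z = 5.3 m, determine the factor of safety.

For an infinite slope with a slip plane parallel to the surface (no pore pressure): FS = [c' + γz cos²β tanφ'] / [γz sinβ cosβ].
γz = 18.1·5.3 = 95.93 kN/m²
Numerator = 8.4 + 95.93·cos²25.0°·tan28.0° = 8.4 + 95.93·0.8214·0.5317 = 50.297 kPa
Denominator = 95.93·sin25.0°·cos25.0° = 95.93·0.4226·0.9063 = 36.743 kPa
FS = 50.297 / 36.743 = 1.369

FS = 1.37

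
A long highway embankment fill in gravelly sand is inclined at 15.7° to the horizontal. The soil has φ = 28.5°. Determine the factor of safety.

For a dry cohesionless infinite slope the factor of safety is FS = tanφ / tanβ.
FS = tan28.5° / tan15.7° = 0.5430 / 0.2811 = 1.932

FS = 1.93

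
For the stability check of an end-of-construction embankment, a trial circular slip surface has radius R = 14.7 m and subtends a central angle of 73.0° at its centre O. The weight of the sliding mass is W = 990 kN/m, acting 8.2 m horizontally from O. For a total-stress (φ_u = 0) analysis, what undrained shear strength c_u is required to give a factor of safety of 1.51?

FS = c_u·L_a·R / (W·d), so c_u = FS·W·d / (L_a·R).
Arc length L_a = R·θ = 14.7·(73.0°·π/180) = 14.7·1.2741 = 18.73 m
c_u = 1.51·990·8.2 / (18.73·14.7) = 12258.2 / 275.32 = 44.52 kPa

c_u = 44.5 kPa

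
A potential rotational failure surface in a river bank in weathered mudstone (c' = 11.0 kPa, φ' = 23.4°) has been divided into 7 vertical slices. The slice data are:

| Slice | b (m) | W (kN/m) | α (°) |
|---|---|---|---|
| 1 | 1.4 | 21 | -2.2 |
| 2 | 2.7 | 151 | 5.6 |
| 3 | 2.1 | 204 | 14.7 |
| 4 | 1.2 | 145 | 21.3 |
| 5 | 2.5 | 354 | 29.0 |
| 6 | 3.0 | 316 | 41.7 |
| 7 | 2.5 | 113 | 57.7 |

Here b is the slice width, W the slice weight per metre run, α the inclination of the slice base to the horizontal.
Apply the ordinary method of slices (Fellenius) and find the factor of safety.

Ordinary method of slices: FS = Σ[c'·Δl_i + (W_i cosα_i)·tanφ'] / Σ W_i sinα_i, with Δl_i = b_i / cosα_i.
Slice 1: Δl = 1.4/cos(-2.2°) = 1.401 m; N'_1 = 21·cos(-2.2°) = 21.0; c'Δl = 15.41; W sinα = -0.8
Slice 2: Δl = 2.7/cos5.6° = 2.713 m; N'_2 = 151·cos5.6° = 150.3; c'Δl = 29.84; W sinα = 14.7
Slice 3: Δl = 2.1/cos14.7° = 2.171 m; N'_3 = 204·cos14.7° = 197.3; c'Δl = 23.88; W sinα = 51.8
Slice 4: Δl = 1.2/cos21.3° = 1.288 m; N'_4 = 145·cos21.3° = 135.1; c'Δl = 14.17; W sinα = 52.7
Slice 5: Δl = 2.5/cos29.0° = 2.858 m; N'_5 = 354·cos29.0° = 309.6; c'Δl = 31.44; W sinα = 171.6
Slice 6: Δl = 3.0/cos41.7° = 4.018 m; N'_6 = 316·cos41.7° = 235.9; c'Δl = 44.20; W sinα = 210.2
Slice 7: Δl = 2.5/cos57.7° = 4.679 m; N'_7 = 113·cos57.7° = 60.4; c'Δl = 51.46; W sinα = 95.5
Σc'Δl = 210.4 kN/m; ΣN' = 1109.6 kN/m; ΣW sinα = 595.7 kN/m
Resisting = 210.4 + 1109.6·tan23.4° = 210.4 + 480.2 = 690.6 kN/m
FS = 690.6 / 595.7 = 1.159

FS = 1.16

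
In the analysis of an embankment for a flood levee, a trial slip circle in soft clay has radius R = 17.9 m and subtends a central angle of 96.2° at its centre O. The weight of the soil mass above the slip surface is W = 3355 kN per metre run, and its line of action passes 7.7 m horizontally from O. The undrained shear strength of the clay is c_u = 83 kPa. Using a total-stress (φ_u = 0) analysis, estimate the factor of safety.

Taking moments about the centre O, the resisting moment is provided by the undrained shear strength acting along the arc:
Arc length L_a = R·θ = 17.9·(96.2°·π/180) = 17.9·1.6790 = 30.05 m
M_R = c_u·L_a·R = 83·30.05·17.9 = 44651.6 kN·m/m
M_D = W·d = 3355·7.7 = 25833.5 kN·m/m
FS = M_R / M_D = 44651.6 / 25833.5 = 1.728

FS = 1.73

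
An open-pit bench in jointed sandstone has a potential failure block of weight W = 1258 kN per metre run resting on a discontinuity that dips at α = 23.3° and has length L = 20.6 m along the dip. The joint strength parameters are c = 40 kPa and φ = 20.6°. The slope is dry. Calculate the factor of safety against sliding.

FS = 2.53

Resolving the block weight along and normal to the plane and applying the Mohr–Coulomb strength on the joint:
N' = W cosα = 1258·cos23.3° = 1155.4 kN/m
Driving force T = W sinα = 1258·sin23.3° = 497.6 kN/m
Resisting force R = c·L + N'·tanφ = 40·20.6 + 1155.4·tan20.6° = 824.0 + 434.3 = 1258.3 kN/m
FS = R / T = 1258.3 / 497.6 = 2.529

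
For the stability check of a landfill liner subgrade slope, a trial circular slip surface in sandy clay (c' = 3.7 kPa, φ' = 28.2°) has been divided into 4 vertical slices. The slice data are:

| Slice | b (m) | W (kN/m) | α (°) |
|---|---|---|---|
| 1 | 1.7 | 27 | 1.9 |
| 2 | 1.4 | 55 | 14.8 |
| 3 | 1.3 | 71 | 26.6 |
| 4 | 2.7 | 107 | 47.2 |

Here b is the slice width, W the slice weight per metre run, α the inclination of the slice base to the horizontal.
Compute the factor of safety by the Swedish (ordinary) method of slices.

FS = 1.18

Ordinary method of slices: FS = Σ[c'·Δl_i + (W_i cosα_i)·tanφ'] / Σ W_i sinα_i, with Δl_i = b_i / cosα_i.
Slice 1: Δl = 1.7/cos1.9° = 1.701 m; N'_1 = 27·cos1.9° = 27.0; c'Δl = 6.29; W sinα = 0.9
Slice 2: Δl = 1.4/cos14.8° = 1.448 m; N'_2 = 55·cos14.8° = 53.2; c'Δl = 5.36; W sinα = 14.0
Slice 3: Δl = 1.3/cos26.6° = 1.454 m; N'_3 = 71·cos26.6° = 63.5; c'Δl = 5.38; W sinα = 31.8
Slice 4: Δl = 2.7/cos47.2° = 3.974 m; N'_4 = 107·cos47.2° = 72.7; c'Δl = 14.70; W sinα = 78.5
Σc'Δl = 31.7 kN/m; ΣN' = 216.3 kN/m; ΣW sinα = 125.2 kN/m
Resisting = 31.7 + 216.3·tan28.2° = 31.7 + 116.0 = 147.7 kN/m
FS = 147.7 / 125.2 = 1.180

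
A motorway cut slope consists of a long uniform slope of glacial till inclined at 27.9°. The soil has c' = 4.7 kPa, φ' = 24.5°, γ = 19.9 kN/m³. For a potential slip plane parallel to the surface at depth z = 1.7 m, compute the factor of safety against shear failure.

For an infinite slope with a slip plane parallel to the surface (no pore pressure): FS = [c' + γz cos²β tanφ'] / [γz sinβ cosβ].
γz = 19.9·1.7 = 33.83 kN/m²
Numerator = 4.7 + 33.83·cos²27.9°·tan24.5° = 4.7 + 33.83·0.7810·0.4557 = 16.741 kPa
Denominator = 33.83·sin27.9°·cos27.9° = 33.83·0.4679·0.8838 = 13.990 kPa
FS = 16.741 / 13.990 = 1.197

FS = 1.20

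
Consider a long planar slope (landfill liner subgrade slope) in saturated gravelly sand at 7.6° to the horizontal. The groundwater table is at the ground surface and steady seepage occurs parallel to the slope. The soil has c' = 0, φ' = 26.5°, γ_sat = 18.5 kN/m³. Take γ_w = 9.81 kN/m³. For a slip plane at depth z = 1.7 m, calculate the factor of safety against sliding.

With seepage parallel to the slope and the water table at the surface, the effective normal stress on the slip plane uses the buoyant unit weight γ' = γ_sat − γ_w while the driving shear stress uses γ_sat:
FS = [c' + γ' z cos²β tanφ'] / [γ_sat z sinβ cosβ]
(For c' = 0 this reduces to FS = (γ'/γ_sat)·tanφ'/tanβ.)
γ' = 18.5 − 9.81 = 8.69 kN/m³
Numerator = 0.0 + 8.69·1.7·cos²7.6°·tan26.5° = 0.0 + 8.69·1.7·0.9825·0.4986 = 7.237 kPa
Denominator = 18.5·1.7·sin7.6°·cos7.6° = 18.5·1.7·0.1323·0.9912 = 4.123 kPa
FS = 7.237 / 4.123 = 1.755

FS = 1.76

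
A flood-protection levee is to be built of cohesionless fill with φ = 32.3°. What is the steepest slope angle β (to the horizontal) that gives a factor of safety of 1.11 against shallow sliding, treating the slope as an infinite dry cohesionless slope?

For an infinite dry cohesionless slope FS = tanφ/tanβ, so tanβ = tanφ / FS.
tanβ = tan32.3° / 1.11 = 0.6322 / 1.11 = 0.5695
β = arctan(0.5695) = 29.66°

β = 29.7°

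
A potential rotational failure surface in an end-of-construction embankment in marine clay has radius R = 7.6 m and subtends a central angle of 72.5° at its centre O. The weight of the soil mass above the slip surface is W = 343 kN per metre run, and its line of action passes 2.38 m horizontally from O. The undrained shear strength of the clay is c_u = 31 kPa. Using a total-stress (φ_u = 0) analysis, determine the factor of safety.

Taking moments about the centre O, the resisting moment is provided by the undrained shear strength acting along the arc:
Arc length L_a = R·θ = 7.6·(72.5°·π/180) = 7.6·1.2654 = 9.62 m
M_R = c_u·L_a·R = 31·9.62·7.6 = 2265.7 kN·m/m
M_D = W·d = 343·2.38 = 816.3 kN·m/m
FS = M_R / M_D = 2265.7 / 816.3 = 2.775

FS = 2.78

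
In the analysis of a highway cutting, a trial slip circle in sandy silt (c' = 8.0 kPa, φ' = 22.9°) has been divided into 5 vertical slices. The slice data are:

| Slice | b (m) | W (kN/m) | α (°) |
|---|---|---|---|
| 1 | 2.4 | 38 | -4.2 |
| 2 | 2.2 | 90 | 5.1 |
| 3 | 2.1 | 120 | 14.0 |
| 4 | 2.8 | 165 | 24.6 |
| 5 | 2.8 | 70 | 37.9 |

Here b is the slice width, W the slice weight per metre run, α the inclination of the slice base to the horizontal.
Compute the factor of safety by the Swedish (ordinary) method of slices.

FS = 2.04

Ordinary method of slices: FS = Σ[c'·Δl_i + (W_i cosα_i)·tanφ'] / Σ W_i sinα_i, with Δl_i = b_i / cosα_i.
Slice 1: Δl = 2.4/cos(-4.2°) = 2.406 m; N'_1 = 38·cos(-4.2°) = 37.9; c'Δl = 19.25; W sinα = -2.8
Slice 2: Δl = 2.2/cos5.1° = 2.209 m; N'_2 = 90·cos5.1° = 89.6; c'Δl = 17.67; W sinα = 8.0
Slice 3: Δl = 2.1/cos14.0° = 2.164 m; N'_3 = 120·cos14.0° = 116.4; c'Δl = 17.31; W sinα = 29.0
Slice 4: Δl = 2.8/cos24.6° = 3.080 m; N'_4 = 165·cos24.6° = 150.0; c'Δl = 24.64; W sinα = 68.7
Slice 5: Δl = 2.8/cos37.9° = 3.548 m; N'_5 = 70·cos37.9° = 55.2; c'Δl = 28.39; W sinα = 43.0
Σc'Δl = 107.3 kN/m; ΣN' = 449.2 kN/m; ΣW sinα = 145.9 kN/m
Resisting = 107.3 + 449.2·tan22.9° = 107.3 + 189.8 = 297.0 kN/m
FS = 297.0 / 145.9 = 2.035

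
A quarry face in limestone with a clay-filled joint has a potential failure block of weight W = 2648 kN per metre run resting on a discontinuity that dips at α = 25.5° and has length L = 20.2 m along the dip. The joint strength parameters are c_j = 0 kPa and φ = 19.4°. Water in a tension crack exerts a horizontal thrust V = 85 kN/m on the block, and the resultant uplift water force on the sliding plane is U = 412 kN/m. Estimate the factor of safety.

Resolving the block weight along and normal to the plane and applying the Mohr–Coulomb strength on the joint:
N' = W cosα − U − V sinα = 2648·cos25.5° − 412 − 85·sin25.5° = 1941.5 kN/m
Driving force T = W sinα + V cosα = 2648·sin25.5° + 85·cos25.5° = 1216.7 kN/m
Resisting force R = c_j·L + N'·tanφ = 0·20.2 + 1941.5·tan19.4° = 0.0 + 683.7 = 683.7 kN/m
FS = R / T = 683.7 / 1216.7 = 0.562

FS = 0.56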